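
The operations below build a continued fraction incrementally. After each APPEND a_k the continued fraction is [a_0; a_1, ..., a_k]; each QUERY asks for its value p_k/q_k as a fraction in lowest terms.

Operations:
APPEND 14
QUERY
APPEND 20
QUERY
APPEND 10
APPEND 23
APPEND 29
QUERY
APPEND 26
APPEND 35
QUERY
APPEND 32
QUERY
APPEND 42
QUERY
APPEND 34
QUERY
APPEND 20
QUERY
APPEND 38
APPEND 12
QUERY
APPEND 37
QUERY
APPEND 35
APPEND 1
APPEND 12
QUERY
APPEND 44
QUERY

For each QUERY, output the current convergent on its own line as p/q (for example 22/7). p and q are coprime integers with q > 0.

14/1
281/20
1894581/134848
1728246446/123009033
55353210611/3939799747
2326563092108/165594598407
79158498342283/5634156145585
1585496529937768/112848717510107
725521816161667372/51639473775865919
26904635224617670231/1914954415128568654
12573896433506553673713/894955025024127818365
554220735464190759439060/39447011099480028345523

APPEND 14: p_0 = 14·1 + 0 = 14, q_0 = 14·0 + 1 = 1 → 14/1
APPEND 20: p_1 = 20·14 + 1 = 281, q_1 = 20·1 + 0 = 20 → 281/20
APPEND 10: p_2 = 10·281 + 14 = 2824, q_2 = 10·20 + 1 = 201 → 2824/201
APPEND 23: p_3 = 23·2824 + 281 = 65233, q_3 = 23·201 + 20 = 4643 → 65233/4643
APPEND 29: p_4 = 29·65233 + 2824 = 1894581, q_4 = 29·4643 + 201 = 134848 → 1894581/134848
APPEND 26: p_5 = 26·1894581 + 65233 = 49324339, q_5 = 26·134848 + 4643 = 3510691 → 49324339/3510691
APPEND 35: p_6 = 35·49324339 + 1894581 = 1728246446, q_6 = 35·3510691 + 134848 = 123009033 → 1728246446/123009033
APPEND 32: p_7 = 32·1728246446 + 49324339 = 55353210611, q_7 = 32·123009033 + 3510691 = 3939799747 → 55353210611/3939799747
APPEND 42: p_8 = 42·55353210611 + 1728246446 = 2326563092108, q_8 = 42·3939799747 + 123009033 = 165594598407 → 2326563092108/165594598407
APPEND 34: p_9 = 34·2326563092108 + 55353210611 = 79158498342283, q_9 = 34·165594598407 + 3939799747 = 5634156145585 → 79158498342283/5634156145585
APPEND 20: p_10 = 20·79158498342283 + 2326563092108 = 1585496529937768, q_10 = 20·5634156145585 + 165594598407 = 112848717510107 → 1585496529937768/112848717510107
APPEND 38: p_11 = 38·1585496529937768 + 79158498342283 = 60328026635977467, q_11 = 38·112848717510107 + 5634156145585 = 4293885421529651 → 60328026635977467/4293885421529651
APPEND 12: p_12 = 12·60328026635977467 + 1585496529937768 = 725521816161667372, q_12 = 12·4293885421529651 + 112848717510107 = 51639473775865919 → 725521816161667372/51639473775865919
APPEND 37: p_13 = 37·725521816161667372 + 60328026635977467 = 26904635224617670231, q_13 = 37·51639473775865919 + 4293885421529651 = 1914954415128568654 → 26904635224617670231/1914954415128568654
APPEND 35: p_14 = 35·26904635224617670231 + 725521816161667372 = 942387754677780125457, q_14 = 35·1914954415128568654 + 51639473775865919 = 67075044003275768809 → 942387754677780125457/67075044003275768809
APPEND 1: p_15 = 1·942387754677780125457 + 26904635224617670231 = 969292389902397795688, q_15 = 1·67075044003275768809 + 1914954415128568654 = 68989998418404337463 → 969292389902397795688/68989998418404337463
APPEND 12: p_16 = 12·969292389902397795688 + 942387754677780125457 = 12573896433506553673713, q_16 = 12·68989998418404337463 + 67075044003275768809 = 894955025024127818365 → 12573896433506553673713/894955025024127818365
APPEND 44: p_17 = 44·12573896433506553673713 + 969292389902397795688 = 554220735464190759439060, q_17 = 44·894955025024127818365 + 68989998418404337463 = 39447011099480028345523 → 554220735464190759439060/39447011099480028345523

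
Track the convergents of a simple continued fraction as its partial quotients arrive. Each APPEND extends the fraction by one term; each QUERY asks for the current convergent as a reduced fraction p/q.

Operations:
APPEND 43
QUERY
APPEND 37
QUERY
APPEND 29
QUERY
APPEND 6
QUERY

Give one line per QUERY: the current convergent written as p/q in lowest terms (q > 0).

43/1
1592/37
46211/1074
278858/6481

APPEND 43: p_0 = 43·1 + 0 = 43, q_0 = 43·0 + 1 = 1 → 43/1
APPEND 37: p_1 = 37·43 + 1 = 1592, q_1 = 37·1 + 0 = 37 → 1592/37
APPEND 29: p_2 = 29·1592 + 43 = 46211, q_2 = 29·37 + 1 = 1074 → 46211/1074
APPEND 6: p_3 = 6·46211 + 1592 = 278858, q_3 = 6·1074 + 37 = 6481 → 278858/6481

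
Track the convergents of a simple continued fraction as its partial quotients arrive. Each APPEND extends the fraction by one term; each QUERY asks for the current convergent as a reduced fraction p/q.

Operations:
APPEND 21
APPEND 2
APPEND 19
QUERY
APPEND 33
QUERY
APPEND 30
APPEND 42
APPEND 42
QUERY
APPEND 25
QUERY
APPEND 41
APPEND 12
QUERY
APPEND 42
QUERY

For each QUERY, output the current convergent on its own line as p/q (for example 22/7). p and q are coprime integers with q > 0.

APPEND 21: p_0 = 21·1 + 0 = 21, q_0 = 21·0 + 1 = 1 → 21/1
APPEND 2: p_1 = 2·21 + 1 = 43, q_1 = 2·1 + 0 = 2 → 43/2
APPEND 19: p_2 = 19·43 + 21 = 838, q_2 = 19·2 + 1 = 39 → 838/39
APPEND 33: p_3 = 33·838 + 43 = 27697, q_3 = 33·39 + 2 = 1289 → 27697/1289
APPEND 30: p_4 = 30·27697 + 838 = 831748, q_4 = 30·1289 + 39 = 38709 → 831748/38709
APPEND 42: p_5 = 42·831748 + 27697 = 34961113, q_5 = 42·38709 + 1289 = 1627067 → 34961113/1627067
APPEND 42: p_6 = 42·34961113 + 831748 = 1469198494, q_6 = 42·1627067 + 38709 = 68375523 → 1469198494/68375523
APPEND 25: p_7 = 25·1469198494 + 34961113 = 36764923463, q_7 = 25·68375523 + 1627067 = 1711015142 → 36764923463/1711015142
APPEND 41: p_8 = 41·36764923463 + 1469198494 = 1508831060477, q_8 = 41·1711015142 + 68375523 = 70219996345 → 1508831060477/70219996345
APPEND 12: p_9 = 12·1508831060477 + 36764923463 = 18142737649187, q_9 = 12·70219996345 + 1711015142 = 844350971282 → 18142737649187/844350971282
APPEND 42: p_10 = 42·18142737649187 + 1508831060477 = 763503812326331, q_10 = 42·844350971282 + 70219996345 = 35532960790189 → 763503812326331/35532960790189

838/39
27697/1289
1469198494/68375523
36764923463/1711015142
18142737649187/844350971282
763503812326331/35532960790189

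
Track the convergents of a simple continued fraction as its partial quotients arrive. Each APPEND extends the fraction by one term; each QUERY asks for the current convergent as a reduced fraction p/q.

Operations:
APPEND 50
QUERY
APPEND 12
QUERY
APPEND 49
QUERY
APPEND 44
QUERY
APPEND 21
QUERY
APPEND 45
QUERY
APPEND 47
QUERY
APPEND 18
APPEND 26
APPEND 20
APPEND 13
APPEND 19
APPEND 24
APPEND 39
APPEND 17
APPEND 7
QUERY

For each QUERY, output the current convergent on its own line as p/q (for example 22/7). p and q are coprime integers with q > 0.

50/1
601/12
29499/589
1298557/25928
27299196/545077
1229762377/24554393
57826130915/1154601548
15286076310673164475648/305213699963646696725

APPEND 50: p_0 = 50·1 + 0 = 50, q_0 = 50·0 + 1 = 1 → 50/1
APPEND 12: p_1 = 12·50 + 1 = 601, q_1 = 12·1 + 0 = 12 → 601/12
APPEND 49: p_2 = 49·601 + 50 = 29499, q_2 = 49·12 + 1 = 589 → 29499/589
APPEND 44: p_3 = 44·29499 + 601 = 1298557, q_3 = 44·589 + 12 = 25928 → 1298557/25928
APPEND 21: p_4 = 21·1298557 + 29499 = 27299196, q_4 = 21·25928 + 589 = 545077 → 27299196/545077
APPEND 45: p_5 = 45·27299196 + 1298557 = 1229762377, q_5 = 45·545077 + 25928 = 24554393 → 1229762377/24554393
APPEND 47: p_6 = 47·1229762377 + 27299196 = 57826130915, q_6 = 47·24554393 + 545077 = 1154601548 → 57826130915/1154601548
APPEND 18: p_7 = 18·57826130915 + 1229762377 = 1042100118847, q_7 = 18·1154601548 + 24554393 = 20807382257 → 1042100118847/20807382257
APPEND 26: p_8 = 26·1042100118847 + 57826130915 = 27152429220937, q_8 = 26·20807382257 + 1154601548 = 542146540230 → 27152429220937/542146540230
APPEND 20: p_9 = 20·27152429220937 + 1042100118847 = 544090684537587, q_9 = 20·542146540230 + 20807382257 = 10863738186857 → 544090684537587/10863738186857
APPEND 13: p_10 = 13·544090684537587 + 27152429220937 = 7100331328209568, q_10 = 13·10863738186857 + 542146540230 = 141770742969371 → 7100331328209568/141770742969371
APPEND 19: p_11 = 19·7100331328209568 + 544090684537587 = 135450385920519379, q_11 = 19·141770742969371 + 10863738186857 = 2704507854604906 → 135450385920519379/2704507854604906
APPEND 24: p_12 = 24·135450385920519379 + 7100331328209568 = 3257909593420674664, q_12 = 24·2704507854604906 + 141770742969371 = 65049959253487115 → 3257909593420674664/65049959253487115
APPEND 39: p_13 = 39·3257909593420674664 + 135450385920519379 = 127193924529326831275, q_13 = 39·65049959253487115 + 2704507854604906 = 2539652918740602391 → 127193924529326831275/2539652918740602391
APPEND 17: p_14 = 17·127193924529326831275 + 3257909593420674664 = 2165554626591976806339, q_14 = 17·2539652918740602391 + 65049959253487115 = 43239149577843727762 → 2165554626591976806339/43239149577843727762
APPEND 7: p_15 = 7·2165554626591976806339 + 127193924529326831275 = 15286076310673164475648, q_15 = 7·43239149577843727762 + 2539652918740602391 = 305213699963646696725 → 15286076310673164475648/305213699963646696725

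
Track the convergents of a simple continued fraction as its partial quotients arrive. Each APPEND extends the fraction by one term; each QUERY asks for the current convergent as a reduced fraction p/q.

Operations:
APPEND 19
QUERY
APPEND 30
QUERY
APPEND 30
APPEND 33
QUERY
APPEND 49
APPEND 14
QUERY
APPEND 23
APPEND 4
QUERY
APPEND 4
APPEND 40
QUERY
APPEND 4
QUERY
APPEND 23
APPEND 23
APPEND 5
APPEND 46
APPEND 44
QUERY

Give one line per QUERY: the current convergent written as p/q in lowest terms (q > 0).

19/1
571/30
566488/29763
389417342/20459795
36326913050/1908598087
6208007958130/326165674927
24986323858647/1312769126629
137293823085982960375/7213349720581983629

APPEND 19: p_0 = 19·1 + 0 = 19, q_0 = 19·0 + 1 = 1 → 19/1
APPEND 30: p_1 = 30·19 + 1 = 571, q_1 = 30·1 + 0 = 30 → 571/30
APPEND 30: p_2 = 30·571 + 19 = 17149, q_2 = 30·30 + 1 = 901 → 17149/901
APPEND 33: p_3 = 33·17149 + 571 = 566488, q_3 = 33·901 + 30 = 29763 → 566488/29763
APPEND 49: p_4 = 49·566488 + 17149 = 27775061, q_4 = 49·29763 + 901 = 1459288 → 27775061/1459288
APPEND 14: p_5 = 14·27775061 + 566488 = 389417342, q_5 = 14·1459288 + 29763 = 20459795 → 389417342/20459795
APPEND 23: p_6 = 23·389417342 + 27775061 = 8984373927, q_6 = 23·20459795 + 1459288 = 472034573 → 8984373927/472034573
APPEND 4: p_7 = 4·8984373927 + 389417342 = 36326913050, q_7 = 4·472034573 + 20459795 = 1908598087 → 36326913050/1908598087
APPEND 4: p_8 = 4·36326913050 + 8984373927 = 154292026127, q_8 = 4·1908598087 + 472034573 = 8106426921 → 154292026127/8106426921
APPEND 40: p_9 = 40·154292026127 + 36326913050 = 6208007958130, q_9 = 40·8106426921 + 1908598087 = 326165674927 → 6208007958130/326165674927
APPEND 4: p_10 = 4·6208007958130 + 154292026127 = 24986323858647, q_10 = 4·326165674927 + 8106426921 = 1312769126629 → 24986323858647/1312769126629
APPEND 23: p_11 = 23·24986323858647 + 6208007958130 = 580893456707011, q_11 = 23·1312769126629 + 326165674927 = 30519855587394 → 580893456707011/30519855587394
APPEND 23: p_12 = 23·580893456707011 + 24986323858647 = 13385535828119900, q_12 = 23·30519855587394 + 1312769126629 = 703269447636691 → 13385535828119900/703269447636691
APPEND 5: p_13 = 5·13385535828119900 + 580893456707011 = 67508572597306511, q_13 = 5·703269447636691 + 30519855587394 = 3546867093770849 → 67508572597306511/3546867093770849
APPEND 46: p_14 = 46·67508572597306511 + 13385535828119900 = 3118779875304219406, q_14 = 46·3546867093770849 + 703269447636691 = 163859155761095745 → 3118779875304219406/163859155761095745
APPEND 44: p_15 = 44·3118779875304219406 + 67508572597306511 = 137293823085982960375, q_15 = 44·163859155761095745 + 3546867093770849 = 7213349720581983629 → 137293823085982960375/7213349720581983629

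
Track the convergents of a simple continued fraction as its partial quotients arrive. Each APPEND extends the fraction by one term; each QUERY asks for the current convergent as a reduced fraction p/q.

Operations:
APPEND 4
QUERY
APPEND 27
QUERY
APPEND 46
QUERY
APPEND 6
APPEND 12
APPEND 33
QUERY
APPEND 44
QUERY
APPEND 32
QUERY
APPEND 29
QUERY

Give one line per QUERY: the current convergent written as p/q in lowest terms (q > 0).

4/1
109/27
5018/1243
12161743/3012564
535484314/132643879
17147659791/4247616692
497817618253/123313527947

APPEND 4: p_0 = 4·1 + 0 = 4, q_0 = 4·0 + 1 = 1 → 4/1
APPEND 27: p_1 = 27·4 + 1 = 109, q_1 = 27·1 + 0 = 27 → 109/27
APPEND 46: p_2 = 46·109 + 4 = 5018, q_2 = 46·27 + 1 = 1243 → 5018/1243
APPEND 6: p_3 = 6·5018 + 109 = 30217, q_3 = 6·1243 + 27 = 7485 → 30217/7485
APPEND 12: p_4 = 12·30217 + 5018 = 367622, q_4 = 12·7485 + 1243 = 91063 → 367622/91063
APPEND 33: p_5 = 33·367622 + 30217 = 12161743, q_5 = 33·91063 + 7485 = 3012564 → 12161743/3012564
APPEND 44: p_6 = 44·12161743 + 367622 = 535484314, q_6 = 44·3012564 + 91063 = 132643879 → 535484314/132643879
APPEND 32: p_7 = 32·535484314 + 12161743 = 17147659791, q_7 = 32·132643879 + 3012564 = 4247616692 → 17147659791/4247616692
APPEND 29: p_8 = 29·17147659791 + 535484314 = 497817618253, q_8 = 29·4247616692 + 132643879 = 123313527947 → 497817618253/123313527947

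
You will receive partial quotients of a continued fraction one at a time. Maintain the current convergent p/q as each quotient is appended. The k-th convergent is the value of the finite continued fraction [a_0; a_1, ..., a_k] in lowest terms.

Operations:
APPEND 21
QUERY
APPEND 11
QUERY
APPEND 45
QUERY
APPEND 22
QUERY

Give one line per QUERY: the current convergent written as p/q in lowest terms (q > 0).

21/1
232/11
10461/496
230374/10923

APPEND 21: p_0 = 21·1 + 0 = 21, q_0 = 21·0 + 1 = 1 → 21/1
APPEND 11: p_1 = 11·21 + 1 = 232, q_1 = 11·1 + 0 = 11 → 232/11
APPEND 45: p_2 = 45·232 + 21 = 10461, q_2 = 45·11 + 1 = 496 → 10461/496
APPEND 22: p_3 = 22·10461 + 232 = 230374, q_3 = 22·496 + 11 = 10923 → 230374/10923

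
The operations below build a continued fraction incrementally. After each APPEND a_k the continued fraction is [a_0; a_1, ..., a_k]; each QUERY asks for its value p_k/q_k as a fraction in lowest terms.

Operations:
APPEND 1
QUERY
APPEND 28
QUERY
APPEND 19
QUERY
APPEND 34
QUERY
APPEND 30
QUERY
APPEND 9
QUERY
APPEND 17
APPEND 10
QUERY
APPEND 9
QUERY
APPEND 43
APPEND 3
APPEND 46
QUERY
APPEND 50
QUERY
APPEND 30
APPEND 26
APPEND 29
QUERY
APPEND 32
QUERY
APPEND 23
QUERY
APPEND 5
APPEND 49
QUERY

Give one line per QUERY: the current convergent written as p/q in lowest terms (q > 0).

1/1
29/28
552/533
18797/18150
564462/545033
5098955/4923447
877565925/847359767
7985340022/7710481535
48217684616081/46558013292918
2411924957704685/2328905569324751
54736450467669692270/52852400706752181019
1753451382017197529731/1693096908374058039007
40384118236863212876083/38994081293310087078180
10020412203987193046473237/9675505746664610265143623

APPEND 1: p_0 = 1·1 + 0 = 1, q_0 = 1·0 + 1 = 1 → 1/1
APPEND 28: p_1 = 28·1 + 1 = 29, q_1 = 28·1 + 0 = 28 → 29/28
APPEND 19: p_2 = 19·29 + 1 = 552, q_2 = 19·28 + 1 = 533 → 552/533
APPEND 34: p_3 = 34·552 + 29 = 18797, q_3 = 34·533 + 28 = 18150 → 18797/18150
APPEND 30: p_4 = 30·18797 + 552 = 564462, q_4 = 30·18150 + 533 = 545033 → 564462/545033
APPEND 9: p_5 = 9·564462 + 18797 = 5098955, q_5 = 9·545033 + 18150 = 4923447 → 5098955/4923447
APPEND 17: p_6 = 17·5098955 + 564462 = 87246697, q_6 = 17·4923447 + 545033 = 84243632 → 87246697/84243632
APPEND 10: p_7 = 10·87246697 + 5098955 = 877565925, q_7 = 10·84243632 + 4923447 = 847359767 → 877565925/847359767
APPEND 9: p_8 = 9·877565925 + 87246697 = 7985340022, q_8 = 9·847359767 + 84243632 = 7710481535 → 7985340022/7710481535
APPEND 43: p_9 = 43·7985340022 + 877565925 = 344247186871, q_9 = 43·7710481535 + 847359767 = 332398065772 → 344247186871/332398065772
APPEND 3: p_10 = 3·344247186871 + 7985340022 = 1040726900635, q_10 = 3·332398065772 + 7710481535 = 1004904678851 → 1040726900635/1004904678851
APPEND 46: p_11 = 46·1040726900635 + 344247186871 = 48217684616081, q_11 = 46·1004904678851 + 332398065772 = 46558013292918 → 48217684616081/46558013292918
APPEND 50: p_12 = 50·48217684616081 + 1040726900635 = 2411924957704685, q_12 = 50·46558013292918 + 1004904678851 = 2328905569324751 → 2411924957704685/2328905569324751
APPEND 30: p_13 = 30·2411924957704685 + 48217684616081 = 72405966415756631, q_13 = 30·2328905569324751 + 46558013292918 = 69913725093035448 → 72405966415756631/69913725093035448
APPEND 26: p_14 = 26·72405966415756631 + 2411924957704685 = 1884967051767377091, q_14 = 26·69913725093035448 + 2328905569324751 = 1820085757988246399 → 1884967051767377091/1820085757988246399
APPEND 29: p_15 = 29·1884967051767377091 + 72405966415756631 = 54736450467669692270, q_15 = 29·1820085757988246399 + 69913725093035448 = 52852400706752181019 → 54736450467669692270/52852400706752181019
APPEND 32: p_16 = 32·54736450467669692270 + 1884967051767377091 = 1753451382017197529731, q_16 = 32·52852400706752181019 + 1820085757988246399 = 1693096908374058039007 → 1753451382017197529731/1693096908374058039007
APPEND 23: p_17 = 23·1753451382017197529731 + 54736450467669692270 = 40384118236863212876083, q_17 = 23·1693096908374058039007 + 52852400706752181019 = 38994081293310087078180 → 40384118236863212876083/38994081293310087078180
APPEND 5: p_18 = 5·40384118236863212876083 + 1753451382017197529731 = 203674042566333261910146, q_18 = 5·38994081293310087078180 + 1693096908374058039007 = 196663503374924493429907 → 203674042566333261910146/196663503374924493429907
APPEND 49: p_19 = 49·203674042566333261910146 + 40384118236863212876083 = 10020412203987193046473237, q_19 = 49·196663503374924493429907 + 38994081293310087078180 = 9675505746664610265143623 → 10020412203987193046473237/9675505746664610265143623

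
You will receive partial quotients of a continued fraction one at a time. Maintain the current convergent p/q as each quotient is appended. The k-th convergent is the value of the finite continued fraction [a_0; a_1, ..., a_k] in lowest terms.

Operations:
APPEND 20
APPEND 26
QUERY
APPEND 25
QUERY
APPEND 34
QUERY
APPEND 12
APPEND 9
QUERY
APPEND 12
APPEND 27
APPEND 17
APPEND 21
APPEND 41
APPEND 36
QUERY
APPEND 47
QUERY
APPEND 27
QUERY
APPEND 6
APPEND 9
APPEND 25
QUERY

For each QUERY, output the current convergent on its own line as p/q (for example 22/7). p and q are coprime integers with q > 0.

521/26
13045/651
444051/22160
48518964/2421299
8442178631453667/421299982377203
397016742052727404/19812794034834039
10727894214055093575/535366738922896256
14904947693314000620379/743819157904392222350

APPEND 20: p_0 = 20·1 + 0 = 20, q_0 = 20·0 + 1 = 1 → 20/1
APPEND 26: p_1 = 26·20 + 1 = 521, q_1 = 26·1 + 0 = 26 → 521/26
APPEND 25: p_2 = 25·521 + 20 = 13045, q_2 = 25·26 + 1 = 651 → 13045/651
APPEND 34: p_3 = 34·13045 + 521 = 444051, q_3 = 34·651 + 26 = 22160 → 444051/22160
APPEND 12: p_4 = 12·444051 + 13045 = 5341657, q_4 = 12·22160 + 651 = 266571 → 5341657/266571
APPEND 9: p_5 = 9·5341657 + 444051 = 48518964, q_5 = 9·266571 + 22160 = 2421299 → 48518964/2421299
APPEND 12: p_6 = 12·48518964 + 5341657 = 587569225, q_6 = 12·2421299 + 266571 = 29322159 → 587569225/29322159
APPEND 27: p_7 = 27·587569225 + 48518964 = 15912888039, q_7 = 27·29322159 + 2421299 = 794119592 → 15912888039/794119592
APPEND 17: p_8 = 17·15912888039 + 587569225 = 271106665888, q_8 = 17·794119592 + 29322159 = 13529355223 → 271106665888/13529355223
APPEND 21: p_9 = 21·271106665888 + 15912888039 = 5709152871687, q_9 = 21·13529355223 + 794119592 = 284910579275 → 5709152871687/284910579275
APPEND 41: p_10 = 41·5709152871687 + 271106665888 = 234346374405055, q_10 = 41·284910579275 + 13529355223 = 11694863105498 → 234346374405055/11694863105498
APPEND 36: p_11 = 36·234346374405055 + 5709152871687 = 8442178631453667, q_11 = 36·11694863105498 + 284910579275 = 421299982377203 → 8442178631453667/421299982377203
APPEND 47: p_12 = 47·8442178631453667 + 234346374405055 = 397016742052727404, q_12 = 47·421299982377203 + 11694863105498 = 19812794034834039 → 397016742052727404/19812794034834039
APPEND 27: p_13 = 27·397016742052727404 + 8442178631453667 = 10727894214055093575, q_13 = 27·19812794034834039 + 421299982377203 = 535366738922896256 → 10727894214055093575/535366738922896256
APPEND 6: p_14 = 6·10727894214055093575 + 397016742052727404 = 64764382026383288854, q_14 = 6·535366738922896256 + 19812794034834039 = 3232013227572211575 → 64764382026383288854/3232013227572211575
APPEND 9: p_15 = 9·64764382026383288854 + 10727894214055093575 = 593607332451504693261, q_15 = 9·3232013227572211575 + 535366738922896256 = 29623485787072800431 → 593607332451504693261/29623485787072800431
APPEND 25: p_16 = 25·593607332451504693261 + 64764382026383288854 = 14904947693314000620379, q_16 = 25·29623485787072800431 + 3232013227572211575 = 743819157904392222350 → 14904947693314000620379/743819157904392222350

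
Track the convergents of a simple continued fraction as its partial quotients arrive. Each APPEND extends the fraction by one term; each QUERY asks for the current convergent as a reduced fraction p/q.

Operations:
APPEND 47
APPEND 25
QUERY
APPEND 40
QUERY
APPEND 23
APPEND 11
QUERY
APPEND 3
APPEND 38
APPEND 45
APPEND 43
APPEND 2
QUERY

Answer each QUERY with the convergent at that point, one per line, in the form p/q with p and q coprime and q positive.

1176/25
47087/1001
11973034/254529
5557907725485/118152900548

APPEND 47: p_0 = 47·1 + 0 = 47, q_0 = 47·0 + 1 = 1 → 47/1
APPEND 25: p_1 = 25·47 + 1 = 1176, q_1 = 25·1 + 0 = 25 → 1176/25
APPEND 40: p_2 = 40·1176 + 47 = 47087, q_2 = 40·25 + 1 = 1001 → 47087/1001
APPEND 23: p_3 = 23·47087 + 1176 = 1084177, q_3 = 23·1001 + 25 = 23048 → 1084177/23048
APPEND 11: p_4 = 11·1084177 + 47087 = 11973034, q_4 = 11·23048 + 1001 = 254529 → 11973034/254529
APPEND 3: p_5 = 3·11973034 + 1084177 = 37003279, q_5 = 3·254529 + 23048 = 786635 → 37003279/786635
APPEND 38: p_6 = 38·37003279 + 11973034 = 1418097636, q_6 = 38·786635 + 254529 = 30146659 → 1418097636/30146659
APPEND 45: p_7 = 45·1418097636 + 37003279 = 63851396899, q_7 = 45·30146659 + 786635 = 1357386290 → 63851396899/1357386290
APPEND 43: p_8 = 43·63851396899 + 1418097636 = 2747028164293, q_8 = 43·1357386290 + 30146659 = 58397757129 → 2747028164293/58397757129
APPEND 2: p_9 = 2·2747028164293 + 63851396899 = 5557907725485, q_9 = 2·58397757129 + 1357386290 = 118152900548 → 5557907725485/118152900548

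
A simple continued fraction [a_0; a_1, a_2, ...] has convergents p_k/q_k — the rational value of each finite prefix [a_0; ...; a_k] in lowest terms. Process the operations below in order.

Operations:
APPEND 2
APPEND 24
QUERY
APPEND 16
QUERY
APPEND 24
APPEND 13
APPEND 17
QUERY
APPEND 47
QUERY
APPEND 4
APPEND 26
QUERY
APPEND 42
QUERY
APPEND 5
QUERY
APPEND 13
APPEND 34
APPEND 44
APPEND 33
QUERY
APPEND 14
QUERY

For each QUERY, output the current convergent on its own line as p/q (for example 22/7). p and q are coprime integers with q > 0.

49/24
786/385
4212048/2063153
198212911/97089008
20921868903/10247987818
879515557618/430805907541
4418499656993/2164277525523
2889469828657293074/1415325358448857819
40540077071801505647/19857414167862924458

APPEND 2: p_0 = 2·1 + 0 = 2, q_0 = 2·0 + 1 = 1 → 2/1
APPEND 24: p_1 = 24·2 + 1 = 49, q_1 = 24·1 + 0 = 24 → 49/24
APPEND 16: p_2 = 16·49 + 2 = 786, q_2 = 16·24 + 1 = 385 → 786/385
APPEND 24: p_3 = 24·786 + 49 = 18913, q_3 = 24·385 + 24 = 9264 → 18913/9264
APPEND 13: p_4 = 13·18913 + 786 = 246655, q_4 = 13·9264 + 385 = 120817 → 246655/120817
APPEND 17: p_5 = 17·246655 + 18913 = 4212048, q_5 = 17·120817 + 9264 = 2063153 → 4212048/2063153
APPEND 47: p_6 = 47·4212048 + 246655 = 198212911, q_6 = 47·2063153 + 120817 = 97089008 → 198212911/97089008
APPEND 4: p_7 = 4·198212911 + 4212048 = 797063692, q_7 = 4·97089008 + 2063153 = 390419185 → 797063692/390419185
APPEND 26: p_8 = 26·797063692 + 198212911 = 20921868903, q_8 = 26·390419185 + 97089008 = 10247987818 → 20921868903/10247987818
APPEND 42: p_9 = 42·20921868903 + 797063692 = 879515557618, q_9 = 42·10247987818 + 390419185 = 430805907541 → 879515557618/430805907541
APPEND 5: p_10 = 5·879515557618 + 20921868903 = 4418499656993, q_10 = 5·430805907541 + 10247987818 = 2164277525523 → 4418499656993/2164277525523
APPEND 13: p_11 = 13·4418499656993 + 879515557618 = 58320011098527, q_11 = 13·2164277525523 + 430805907541 = 28566413739340 → 58320011098527/28566413739340
APPEND 34: p_12 = 34·58320011098527 + 4418499656993 = 1987298877006911, q_12 = 34·28566413739340 + 2164277525523 = 973422344663083 → 1987298877006911/973422344663083
APPEND 44: p_13 = 44·1987298877006911 + 58320011098527 = 87499470599402611, q_13 = 44·973422344663083 + 28566413739340 = 42859149578914992 → 87499470599402611/42859149578914992
APPEND 33: p_14 = 33·87499470599402611 + 1987298877006911 = 2889469828657293074, q_14 = 33·42859149578914992 + 973422344663083 = 1415325358448857819 → 2889469828657293074/1415325358448857819
APPEND 14: p_15 = 14·2889469828657293074 + 87499470599402611 = 40540077071801505647, q_15 = 14·1415325358448857819 + 42859149578914992 = 19857414167862924458 → 40540077071801505647/19857414167862924458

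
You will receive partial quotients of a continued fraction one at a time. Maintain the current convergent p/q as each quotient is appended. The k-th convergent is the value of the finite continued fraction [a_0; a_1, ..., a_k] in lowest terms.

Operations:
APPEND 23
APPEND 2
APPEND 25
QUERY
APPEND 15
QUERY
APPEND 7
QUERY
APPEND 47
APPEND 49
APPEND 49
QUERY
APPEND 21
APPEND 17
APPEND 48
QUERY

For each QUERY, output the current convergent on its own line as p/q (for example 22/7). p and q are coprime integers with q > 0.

1198/51
18017/767
127317/5420
14422840765/613993394
248385354083042/10573989483641

APPEND 23: p_0 = 23·1 + 0 = 23, q_0 = 23·0 + 1 = 1 → 23/1
APPEND 2: p_1 = 2·23 + 1 = 47, q_1 = 2·1 + 0 = 2 → 47/2
APPEND 25: p_2 = 25·47 + 23 = 1198, q_2 = 25·2 + 1 = 51 → 1198/51
APPEND 15: p_3 = 15·1198 + 47 = 18017, q_3 = 15·51 + 2 = 767 → 18017/767
APPEND 7: p_4 = 7·18017 + 1198 = 127317, q_4 = 7·767 + 51 = 5420 → 127317/5420
APPEND 47: p_5 = 47·127317 + 18017 = 6001916, q_5 = 47·5420 + 767 = 255507 → 6001916/255507
APPEND 49: p_6 = 49·6001916 + 127317 = 294221201, q_6 = 49·255507 + 5420 = 12525263 → 294221201/12525263
APPEND 49: p_7 = 49·294221201 + 6001916 = 14422840765, q_7 = 49·12525263 + 255507 = 613993394 → 14422840765/613993394
APPEND 21: p_8 = 21·14422840765 + 294221201 = 303173877266, q_8 = 21·613993394 + 12525263 = 12906386537 → 303173877266/12906386537
APPEND 17: p_9 = 17·303173877266 + 14422840765 = 5168378754287, q_9 = 17·12906386537 + 613993394 = 220022564523 → 5168378754287/220022564523
APPEND 48: p_10 = 48·5168378754287 + 303173877266 = 248385354083042, q_10 = 48·220022564523 + 12906386537 = 10573989483641 → 248385354083042/10573989483641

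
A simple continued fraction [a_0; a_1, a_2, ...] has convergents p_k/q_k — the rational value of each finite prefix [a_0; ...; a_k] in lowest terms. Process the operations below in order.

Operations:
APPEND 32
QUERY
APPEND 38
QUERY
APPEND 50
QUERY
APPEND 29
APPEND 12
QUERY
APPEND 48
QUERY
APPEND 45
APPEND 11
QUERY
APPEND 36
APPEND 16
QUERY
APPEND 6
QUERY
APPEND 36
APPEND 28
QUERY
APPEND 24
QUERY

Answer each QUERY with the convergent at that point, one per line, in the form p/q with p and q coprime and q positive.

APPEND 32: p_0 = 32·1 + 0 = 32, q_0 = 32·0 + 1 = 1 → 32/1
APPEND 38: p_1 = 38·32 + 1 = 1217, q_1 = 38·1 + 0 = 38 → 1217/38
APPEND 50: p_2 = 50·1217 + 32 = 60882, q_2 = 50·38 + 1 = 1901 → 60882/1901
APPEND 29: p_3 = 29·60882 + 1217 = 1766795, q_3 = 29·1901 + 38 = 55167 → 1766795/55167
APPEND 12: p_4 = 12·1766795 + 60882 = 21262422, q_4 = 12·55167 + 1901 = 663905 → 21262422/663905
APPEND 48: p_5 = 48·21262422 + 1766795 = 1022363051, q_5 = 48·663905 + 55167 = 31922607 → 1022363051/31922607
APPEND 45: p_6 = 45·1022363051 + 21262422 = 46027599717, q_6 = 45·31922607 + 663905 = 1437181220 → 46027599717/1437181220
APPEND 11: p_7 = 11·46027599717 + 1022363051 = 507325959938, q_7 = 11·1437181220 + 31922607 = 15840916027 → 507325959938/15840916027
APPEND 36: p_8 = 36·507325959938 + 46027599717 = 18309762157485, q_8 = 36·15840916027 + 1437181220 = 571710158192 → 18309762157485/571710158192
APPEND 16: p_9 = 16·18309762157485 + 507325959938 = 293463520479698, q_9 = 16·571710158192 + 15840916027 = 9163203447099 → 293463520479698/9163203447099
APPEND 6: p_10 = 6·293463520479698 + 18309762157485 = 1779090885035673, q_10 = 6·9163203447099 + 571710158192 = 55550930840786 → 1779090885035673/55550930840786
APPEND 36: p_11 = 36·1779090885035673 + 293463520479698 = 64340735381763926, q_11 = 36·55550930840786 + 9163203447099 = 2008996713715395 → 64340735381763926/2008996713715395
APPEND 28: p_12 = 28·64340735381763926 + 1779090885035673 = 1803319681574425601, q_12 = 28·2008996713715395 + 55550930840786 = 56307458914871846 → 1803319681574425601/56307458914871846
APPEND 24: p_13 = 24·1803319681574425601 + 64340735381763926 = 43344013093167978350, q_13 = 24·56307458914871846 + 2008996713715395 = 1353388010670639699 → 43344013093167978350/1353388010670639699

32/1
1217/38
60882/1901
21262422/663905
1022363051/31922607
507325959938/15840916027
293463520479698/9163203447099
1779090885035673/55550930840786
1803319681574425601/56307458914871846
43344013093167978350/1353388010670639699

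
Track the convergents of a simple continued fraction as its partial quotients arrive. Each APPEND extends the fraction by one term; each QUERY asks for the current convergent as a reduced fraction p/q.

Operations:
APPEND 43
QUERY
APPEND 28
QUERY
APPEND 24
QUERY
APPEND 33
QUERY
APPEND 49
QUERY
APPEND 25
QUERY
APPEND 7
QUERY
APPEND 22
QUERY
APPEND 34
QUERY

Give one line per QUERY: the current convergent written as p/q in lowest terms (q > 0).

APPEND 43: p_0 = 43·1 + 0 = 43, q_0 = 43·0 + 1 = 1 → 43/1
APPEND 28: p_1 = 28·43 + 1 = 1205, q_1 = 28·1 + 0 = 28 → 1205/28
APPEND 24: p_2 = 24·1205 + 43 = 28963, q_2 = 24·28 + 1 = 673 → 28963/673
APPEND 33: p_3 = 33·28963 + 1205 = 956984, q_3 = 33·673 + 28 = 22237 → 956984/22237
APPEND 49: p_4 = 49·956984 + 28963 = 46921179, q_4 = 49·22237 + 673 = 1090286 → 46921179/1090286
APPEND 25: p_5 = 25·46921179 + 956984 = 1173986459, q_5 = 25·1090286 + 22237 = 27279387 → 1173986459/27279387
APPEND 7: p_6 = 7·1173986459 + 46921179 = 8264826392, q_6 = 7·27279387 + 1090286 = 192045995 → 8264826392/192045995
APPEND 22: p_7 = 22·8264826392 + 1173986459 = 183000167083, q_7 = 22·192045995 + 27279387 = 4252291277 → 183000167083/4252291277
APPEND 34: p_8 = 34·183000167083 + 8264826392 = 6230270507214, q_8 = 34·4252291277 + 192045995 = 144769949413 → 6230270507214/144769949413

43/1
1205/28
28963/673
956984/22237
46921179/1090286
1173986459/27279387
8264826392/192045995
183000167083/4252291277
6230270507214/144769949413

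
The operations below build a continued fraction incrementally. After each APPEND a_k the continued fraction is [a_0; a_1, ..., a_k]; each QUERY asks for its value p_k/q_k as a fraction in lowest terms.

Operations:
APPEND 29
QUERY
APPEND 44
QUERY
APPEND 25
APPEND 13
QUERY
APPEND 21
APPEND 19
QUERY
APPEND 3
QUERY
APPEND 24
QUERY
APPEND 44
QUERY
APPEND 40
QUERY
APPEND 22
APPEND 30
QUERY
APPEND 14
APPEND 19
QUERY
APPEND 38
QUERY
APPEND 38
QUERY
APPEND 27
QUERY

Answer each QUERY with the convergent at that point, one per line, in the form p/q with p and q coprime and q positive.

APPEND 29: p_0 = 29·1 + 0 = 29, q_0 = 29·0 + 1 = 1 → 29/1
APPEND 44: p_1 = 44·29 + 1 = 1277, q_1 = 44·1 + 0 = 44 → 1277/44
APPEND 25: p_2 = 25·1277 + 29 = 31954, q_2 = 25·44 + 1 = 1101 → 31954/1101
APPEND 13: p_3 = 13·31954 + 1277 = 416679, q_3 = 13·1101 + 44 = 14357 → 416679/14357
APPEND 21: p_4 = 21·416679 + 31954 = 8782213, q_4 = 21·14357 + 1101 = 302598 → 8782213/302598
APPEND 19: p_5 = 19·8782213 + 416679 = 167278726, q_5 = 19·302598 + 14357 = 5763719 → 167278726/5763719
APPEND 3: p_6 = 3·167278726 + 8782213 = 510618391, q_6 = 3·5763719 + 302598 = 17593755 → 510618391/17593755
APPEND 24: p_7 = 24·510618391 + 167278726 = 12422120110, q_7 = 24·17593755 + 5763719 = 428013839 → 12422120110/428013839
APPEND 44: p_8 = 44·12422120110 + 510618391 = 547083903231, q_8 = 44·428013839 + 17593755 = 18850202671 → 547083903231/18850202671
APPEND 40: p_9 = 40·547083903231 + 12422120110 = 21895778249350, q_9 = 40·18850202671 + 428013839 = 754436120679 → 21895778249350/754436120679
APPEND 22: p_10 = 22·21895778249350 + 547083903231 = 482254205388931, q_10 = 22·754436120679 + 18850202671 = 16616444857609 → 482254205388931/16616444857609
APPEND 30: p_11 = 30·482254205388931 + 21895778249350 = 14489521939917280, q_11 = 30·16616444857609 + 754436120679 = 499247781848949 → 14489521939917280/499247781848949
APPEND 14: p_12 = 14·14489521939917280 + 482254205388931 = 203335561364230851, q_12 = 14·499247781848949 + 16616444857609 = 7006085390742895 → 203335561364230851/7006085390742895
APPEND 19: p_13 = 19·203335561364230851 + 14489521939917280 = 3877865187860303449, q_13 = 19·7006085390742895 + 499247781848949 = 133614870205963954 → 3877865187860303449/133614870205963954
APPEND 38: p_14 = 38·3877865187860303449 + 203335561364230851 = 147562212700055761913, q_14 = 38·133614870205963954 + 7006085390742895 = 5084371153217373147 → 147562212700055761913/5084371153217373147
APPEND 38: p_15 = 38·147562212700055761913 + 3877865187860303449 = 5611241947789979256143, q_15 = 38·5084371153217373147 + 133614870205963954 = 193339718692466143540 → 5611241947789979256143/193339718692466143540
APPEND 27: p_16 = 27·5611241947789979256143 + 147562212700055761913 = 151651094803029495677774, q_16 = 27·193339718692466143540 + 5084371153217373147 = 5225256775849803248727 → 151651094803029495677774/5225256775849803248727

29/1
1277/44
416679/14357
167278726/5763719
510618391/17593755
12422120110/428013839
547083903231/18850202671
21895778249350/754436120679
14489521939917280/499247781848949
3877865187860303449/133614870205963954
147562212700055761913/5084371153217373147
5611241947789979256143/193339718692466143540
151651094803029495677774/5225256775849803248727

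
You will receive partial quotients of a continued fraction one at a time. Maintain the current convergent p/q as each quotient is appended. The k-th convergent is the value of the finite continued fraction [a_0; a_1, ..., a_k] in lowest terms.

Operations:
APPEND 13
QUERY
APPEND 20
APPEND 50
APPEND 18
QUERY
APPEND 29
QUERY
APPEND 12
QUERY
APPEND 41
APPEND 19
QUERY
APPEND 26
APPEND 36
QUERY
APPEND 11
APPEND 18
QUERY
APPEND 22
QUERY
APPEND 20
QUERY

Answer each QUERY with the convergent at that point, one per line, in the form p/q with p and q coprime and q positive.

13/1
235395/18038
6839518/524103
82309611/6307274
64331447422/4929631677
60400301442898/4628393285481
12049827972134440/923361995637621
265762294701996099/20365004659713892
5327295722012056420/408223455189915461

APPEND 13: p_0 = 13·1 + 0 = 13, q_0 = 13·0 + 1 = 1 → 13/1
APPEND 20: p_1 = 20·13 + 1 = 261, q_1 = 20·1 + 0 = 20 → 261/20
APPEND 50: p_2 = 50·261 + 13 = 13063, q_2 = 50·20 + 1 = 1001 → 13063/1001
APPEND 18: p_3 = 18·13063 + 261 = 235395, q_3 = 18·1001 + 20 = 18038 → 235395/18038
APPEND 29: p_4 = 29·235395 + 13063 = 6839518, q_4 = 29·18038 + 1001 = 524103 → 6839518/524103
APPEND 12: p_5 = 12·6839518 + 235395 = 82309611, q_5 = 12·524103 + 18038 = 6307274 → 82309611/6307274
APPEND 41: p_6 = 41·82309611 + 6839518 = 3381533569, q_6 = 41·6307274 + 524103 = 259122337 → 3381533569/259122337
APPEND 19: p_7 = 19·3381533569 + 82309611 = 64331447422, q_7 = 19·259122337 + 6307274 = 4929631677 → 64331447422/4929631677
APPEND 26: p_8 = 26·64331447422 + 3381533569 = 1675999166541, q_8 = 26·4929631677 + 259122337 = 128429545939 → 1675999166541/128429545939
APPEND 36: p_9 = 36·1675999166541 + 64331447422 = 60400301442898, q_9 = 36·128429545939 + 4929631677 = 4628393285481 → 60400301442898/4628393285481
APPEND 11: p_10 = 11·60400301442898 + 1675999166541 = 666079315038419, q_10 = 11·4628393285481 + 128429545939 = 51040755686230 → 666079315038419/51040755686230
APPEND 18: p_11 = 18·666079315038419 + 60400301442898 = 12049827972134440, q_11 = 18·51040755686230 + 4628393285481 = 923361995637621 → 12049827972134440/923361995637621
APPEND 22: p_12 = 22·12049827972134440 + 666079315038419 = 265762294701996099, q_12 = 22·923361995637621 + 51040755686230 = 20365004659713892 → 265762294701996099/20365004659713892
APPEND 20: p_13 = 20·265762294701996099 + 12049827972134440 = 5327295722012056420, q_13 = 20·20365004659713892 + 923361995637621 = 408223455189915461 → 5327295722012056420/408223455189915461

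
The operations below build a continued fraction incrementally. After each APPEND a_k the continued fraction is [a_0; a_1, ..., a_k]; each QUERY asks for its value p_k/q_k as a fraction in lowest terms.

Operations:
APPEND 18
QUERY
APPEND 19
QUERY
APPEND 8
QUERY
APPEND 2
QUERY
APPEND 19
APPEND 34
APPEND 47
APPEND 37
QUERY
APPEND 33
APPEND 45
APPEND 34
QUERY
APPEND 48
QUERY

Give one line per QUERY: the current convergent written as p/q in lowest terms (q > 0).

APPEND 18: p_0 = 18·1 + 0 = 18, q_0 = 18·0 + 1 = 1 → 18/1
APPEND 19: p_1 = 19·18 + 1 = 343, q_1 = 19·1 + 0 = 19 → 343/19
APPEND 8: p_2 = 8·343 + 18 = 2762, q_2 = 8·19 + 1 = 153 → 2762/153
APPEND 2: p_3 = 2·2762 + 343 = 5867, q_3 = 2·153 + 19 = 325 → 5867/325
APPEND 19: p_4 = 19·5867 + 2762 = 114235, q_4 = 19·325 + 153 = 6328 → 114235/6328
APPEND 34: p_5 = 34·114235 + 5867 = 3889857, q_5 = 34·6328 + 325 = 215477 → 3889857/215477
APPEND 47: p_6 = 47·3889857 + 114235 = 182937514, q_6 = 47·215477 + 6328 = 10133747 → 182937514/10133747
APPEND 37: p_7 = 37·182937514 + 3889857 = 6772577875, q_7 = 37·10133747 + 215477 = 375164116 → 6772577875/375164116
APPEND 33: p_8 = 33·6772577875 + 182937514 = 223678007389, q_8 = 33·375164116 + 10133747 = 12390549575 → 223678007389/12390549575
APPEND 45: p_9 = 45·223678007389 + 6772577875 = 10072282910380, q_9 = 45·12390549575 + 375164116 = 557949894991 → 10072282910380/557949894991
APPEND 34: p_10 = 34·10072282910380 + 223678007389 = 342681296960309, q_10 = 34·557949894991 + 12390549575 = 18982686979269 → 342681296960309/18982686979269
APPEND 48: p_11 = 48·342681296960309 + 10072282910380 = 16458774537005212, q_11 = 48·18982686979269 + 557949894991 = 911726924899903 → 16458774537005212/911726924899903

18/1
343/19
2762/153
5867/325
6772577875/375164116
342681296960309/18982686979269
16458774537005212/911726924899903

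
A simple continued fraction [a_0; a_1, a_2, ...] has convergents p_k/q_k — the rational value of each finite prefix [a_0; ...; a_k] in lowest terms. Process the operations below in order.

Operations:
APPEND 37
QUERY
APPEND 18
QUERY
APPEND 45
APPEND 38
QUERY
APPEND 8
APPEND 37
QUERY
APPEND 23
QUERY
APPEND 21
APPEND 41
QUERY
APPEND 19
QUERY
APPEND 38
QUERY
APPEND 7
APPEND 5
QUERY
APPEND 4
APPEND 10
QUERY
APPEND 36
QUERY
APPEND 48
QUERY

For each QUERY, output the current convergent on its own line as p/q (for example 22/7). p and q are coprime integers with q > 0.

APPEND 37: p_0 = 37·1 + 0 = 37, q_0 = 37·0 + 1 = 1 → 37/1
APPEND 18: p_1 = 18·37 + 1 = 667, q_1 = 18·1 + 0 = 18 → 667/18
APPEND 45: p_2 = 45·667 + 37 = 30052, q_2 = 45·18 + 1 = 811 → 30052/811
APPEND 38: p_3 = 38·30052 + 667 = 1142643, q_3 = 38·811 + 18 = 30836 → 1142643/30836
APPEND 8: p_4 = 8·1142643 + 30052 = 9171196, q_4 = 8·30836 + 811 = 247499 → 9171196/247499
APPEND 37: p_5 = 37·9171196 + 1142643 = 340476895, q_5 = 37·247499 + 30836 = 9188299 → 340476895/9188299
APPEND 23: p_6 = 23·340476895 + 9171196 = 7840139781, q_6 = 23·9188299 + 247499 = 211578376 → 7840139781/211578376
APPEND 21: p_7 = 21·7840139781 + 340476895 = 164983412296, q_7 = 21·211578376 + 9188299 = 4452334195 → 164983412296/4452334195
APPEND 41: p_8 = 41·164983412296 + 7840139781 = 6772160043917, q_8 = 41·4452334195 + 211578376 = 182757280371 → 6772160043917/182757280371
APPEND 19: p_9 = 19·6772160043917 + 164983412296 = 128836024246719, q_9 = 19·182757280371 + 4452334195 = 3476840661244 → 128836024246719/3476840661244
APPEND 38: p_10 = 38·128836024246719 + 6772160043917 = 4902541081419239, q_10 = 38·3476840661244 + 182757280371 = 132302702407643 → 4902541081419239/132302702407643
APPEND 7: p_11 = 7·4902541081419239 + 128836024246719 = 34446623594181392, q_11 = 7·132302702407643 + 3476840661244 = 929595757514745 → 34446623594181392/929595757514745
APPEND 5: p_12 = 5·34446623594181392 + 4902541081419239 = 177135659052326199, q_12 = 5·929595757514745 + 132302702407643 = 4780281489981368 → 177135659052326199/4780281489981368
APPEND 4: p_13 = 4·177135659052326199 + 34446623594181392 = 742989259803486188, q_13 = 4·4780281489981368 + 929595757514745 = 20050721717440217 → 742989259803486188/20050721717440217
APPEND 10: p_14 = 10·742989259803486188 + 177135659052326199 = 7607028257087188079, q_14 = 10·20050721717440217 + 4780281489981368 = 205287498664383538 → 7607028257087188079/205287498664383538
APPEND 36: p_15 = 36·7607028257087188079 + 742989259803486188 = 274596006514942257032, q_15 = 36·205287498664383538 + 20050721717440217 = 7410400673635247585 → 274596006514942257032/7410400673635247585
APPEND 48: p_16 = 48·274596006514942257032 + 7607028257087188079 = 13188215340974315525615, q_16 = 48·7410400673635247585 + 205287498664383538 = 355904519833156267618 → 13188215340974315525615/355904519833156267618

37/1
667/18
1142643/30836
340476895/9188299
7840139781/211578376
6772160043917/182757280371
128836024246719/3476840661244
4902541081419239/132302702407643
177135659052326199/4780281489981368
7607028257087188079/205287498664383538
274596006514942257032/7410400673635247585
13188215340974315525615/355904519833156267618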